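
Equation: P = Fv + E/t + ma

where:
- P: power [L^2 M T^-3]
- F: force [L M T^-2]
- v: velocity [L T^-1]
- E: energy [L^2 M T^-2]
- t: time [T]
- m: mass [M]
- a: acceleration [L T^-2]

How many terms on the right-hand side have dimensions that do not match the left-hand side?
1

LHS P: [L^2 M T^-3]
- Fv: [L^2 M T^-3] ✓
- E/t: [L^2 M T^-3] ✓
- ma: [L M T^-2] ✗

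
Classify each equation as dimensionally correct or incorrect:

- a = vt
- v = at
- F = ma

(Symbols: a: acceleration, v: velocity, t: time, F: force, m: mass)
Dimensionally correct: v = at, F = ma
Dimensionally incorrect: a = vt
Ordered (correct first, then incorrect): v = at, F = ma, a = vt

- a = vt: LHS [L T^-2], RHS [L] → incorrect ✗
- v = at: LHS [L T^-1], RHS [L T^-1] → correct ✓
- F = ma: LHS [L M T^-2], RHS [L M T^-2] → correct ✓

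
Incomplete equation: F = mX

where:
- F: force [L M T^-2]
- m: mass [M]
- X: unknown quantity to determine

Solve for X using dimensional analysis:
X = a (acceleration), dimensions [L T^-2]

F has dimensions [L M T^-2]; the rest of the RHS (m) has dimensions [M].
So X must have dimensions [L T^-2] — X = a (acceleration).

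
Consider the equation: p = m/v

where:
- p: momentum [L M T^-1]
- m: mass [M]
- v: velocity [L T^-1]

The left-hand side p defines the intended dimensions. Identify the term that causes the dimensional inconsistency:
The right-hand side term m/v

p has dimensions [L M T^-1], but m/v has dimensions [L^-1 M T], so the term m/v is dimensionally wrong for p.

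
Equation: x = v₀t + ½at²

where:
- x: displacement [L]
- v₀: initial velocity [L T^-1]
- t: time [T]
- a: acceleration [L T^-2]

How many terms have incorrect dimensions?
0

LHS x: [L]
- v₀t: [L] ✓
- ½at²: [L] ✓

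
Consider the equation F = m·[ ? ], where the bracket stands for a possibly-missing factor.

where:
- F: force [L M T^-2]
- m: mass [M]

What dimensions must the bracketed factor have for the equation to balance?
[L T^-2] — acceleration (e.g. a)

F has dimensions [L M T^-2]; m has dimensions [M].
The bracketed factor must supply [L M T^-2] / [M] = [L T^-2].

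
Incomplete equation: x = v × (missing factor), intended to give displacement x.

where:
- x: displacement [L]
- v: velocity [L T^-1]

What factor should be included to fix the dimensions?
t (time), dimensions [T]

x has dimensions [L] and v has dimensions [L T^-1].
The missing factor must have dimensions [L] / [L T^-1] = [T], i.e. time (t).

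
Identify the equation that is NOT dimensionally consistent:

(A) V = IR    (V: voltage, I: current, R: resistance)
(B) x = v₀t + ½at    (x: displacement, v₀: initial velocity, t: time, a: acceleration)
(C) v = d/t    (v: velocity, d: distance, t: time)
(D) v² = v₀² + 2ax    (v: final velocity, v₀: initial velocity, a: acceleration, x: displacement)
(B) x = v₀t + ½at

The equation (B) x = v₀t + ½at is dimensionally incorrect.

LHS (x): [L]
RHS terms:
  - v₀t: [L] ✓
  - ½at: [L T^-1] ✗ (does not match LHS)

The dimensions do not match. The other three equations balance.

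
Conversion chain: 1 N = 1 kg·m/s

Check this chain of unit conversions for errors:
The chain is incorrect (it contains an error).

Incorrect: Newton is kg·m/s², not kg·m/s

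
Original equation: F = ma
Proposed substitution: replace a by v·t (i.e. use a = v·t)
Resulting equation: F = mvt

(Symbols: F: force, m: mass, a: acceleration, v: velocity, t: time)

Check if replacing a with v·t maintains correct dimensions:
No

[a] = [L T^-2] and [v·t] = [L]. These differ, so the substitution replaces a quantity by one of different dimensions and the result F = mvt has LHS [L M T^-2] vs RHS [L M] — inconsistent.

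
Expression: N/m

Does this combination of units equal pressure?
No

The expression N/m has dimensions [M T^-2], but pressure has dimensions [L^-1 M T^-2].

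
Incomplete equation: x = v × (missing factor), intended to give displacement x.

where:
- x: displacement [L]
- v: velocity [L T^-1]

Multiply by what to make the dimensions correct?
t (time), dimensions [T]

x has dimensions [L] and v has dimensions [L T^-1].
The missing factor must have dimensions [L] / [L T^-1] = [T], i.e. time (t).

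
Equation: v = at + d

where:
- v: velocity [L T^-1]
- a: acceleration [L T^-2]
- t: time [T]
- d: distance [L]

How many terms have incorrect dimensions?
1

LHS v: [L T^-1]
- at: [L T^-1] ✓
- d: [L] ✗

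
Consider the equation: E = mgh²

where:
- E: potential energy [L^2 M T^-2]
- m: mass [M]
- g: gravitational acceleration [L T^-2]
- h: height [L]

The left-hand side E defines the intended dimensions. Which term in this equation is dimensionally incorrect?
The right-hand side term mgh²

E has dimensions [L^2 M T^-2], but mgh² has dimensions [L^3 M T^-2], so the term mgh² is dimensionally wrong for E.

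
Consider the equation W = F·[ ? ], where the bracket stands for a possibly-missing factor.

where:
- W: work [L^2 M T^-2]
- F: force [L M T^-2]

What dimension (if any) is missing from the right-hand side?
[L] — length (e.g. a distance d)

W has dimensions [L^2 M T^-2]; F has dimensions [L M T^-2].
The bracketed factor must supply [L^2 M T^-2] / [L M T^-2] = [L].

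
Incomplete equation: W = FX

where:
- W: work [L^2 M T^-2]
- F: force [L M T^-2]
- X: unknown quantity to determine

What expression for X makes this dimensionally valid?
X = d (distance), dimensions [L]

W has dimensions [L^2 M T^-2]; the rest of the RHS (F) has dimensions [L M T^-2].
So X must have dimensions [L] — X = d (distance).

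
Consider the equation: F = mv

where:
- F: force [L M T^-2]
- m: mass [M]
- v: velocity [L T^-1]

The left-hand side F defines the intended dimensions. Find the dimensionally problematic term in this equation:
The right-hand side term mv

F has dimensions [L M T^-2], but mv has dimensions [L M T^-1], so the term mv is dimensionally wrong for F.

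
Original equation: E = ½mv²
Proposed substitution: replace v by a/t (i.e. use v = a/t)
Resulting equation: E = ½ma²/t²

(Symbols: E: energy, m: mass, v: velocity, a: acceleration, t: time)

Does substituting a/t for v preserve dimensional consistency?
No

[v] = [L T^-1] and [a/t] = [L T^-3]. These differ, so the substitution replaces a quantity by one of different dimensions and the result E = ½ma²/t² has LHS [L^2 M T^-2] vs RHS [L^2 M T^-6] — inconsistent.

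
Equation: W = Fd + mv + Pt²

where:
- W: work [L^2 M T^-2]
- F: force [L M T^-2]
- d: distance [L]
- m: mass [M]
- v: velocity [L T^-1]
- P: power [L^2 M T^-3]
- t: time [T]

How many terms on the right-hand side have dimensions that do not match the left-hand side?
2

LHS W: [L^2 M T^-2]
- Fd: [L^2 M T^-2] ✓
- mv: [L M T^-1] ✗
- Pt²: [L^2 M T^-1] ✗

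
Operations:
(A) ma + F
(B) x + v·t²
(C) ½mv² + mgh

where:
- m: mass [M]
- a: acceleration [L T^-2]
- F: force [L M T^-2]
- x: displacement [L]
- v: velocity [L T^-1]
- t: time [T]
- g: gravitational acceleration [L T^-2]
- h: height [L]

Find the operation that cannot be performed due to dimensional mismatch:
(B) x + v·t²

(A) ma + F: ma [L M T^-2] and F [L M T^-2] — same dimensions ✓
(B) x + v·t²: x [L] and v·t² [L T] — different dimensions cannot be added/subtracted ✗
(C) ½mv² + mgh: ½mv² [L^2 M T^-2] and mgh [L^2 M T^-2] — same dimensions ✓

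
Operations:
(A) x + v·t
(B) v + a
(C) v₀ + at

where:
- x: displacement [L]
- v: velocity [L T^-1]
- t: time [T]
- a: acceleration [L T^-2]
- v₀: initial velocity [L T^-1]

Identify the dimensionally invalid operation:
(B) v + a

(A) x + v·t: x [L] and v·t [L] — same dimensions ✓
(B) v + a: v [L T^-1] and a [L T^-2] — different dimensions cannot be added/subtracted ✗
(C) v₀ + at: v₀ [L T^-1] and at [L T^-1] — same dimensions ✓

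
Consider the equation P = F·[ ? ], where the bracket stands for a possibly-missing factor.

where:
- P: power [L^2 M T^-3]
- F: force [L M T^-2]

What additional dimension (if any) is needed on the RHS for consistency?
[L T^-1] — velocity (e.g. v)

P has dimensions [L^2 M T^-3]; F has dimensions [L M T^-2].
The bracketed factor must supply [L^2 M T^-3] / [L M T^-2] = [L T^-1].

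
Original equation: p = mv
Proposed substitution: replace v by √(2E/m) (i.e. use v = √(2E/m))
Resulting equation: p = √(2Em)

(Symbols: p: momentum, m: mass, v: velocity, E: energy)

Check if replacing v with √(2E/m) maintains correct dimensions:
Yes

[v] = [L T^-1] and [√(2E/m)] = [L T^-1]. These match, so the substitution replaces a quantity by one of the same dimensions and the result p = √(2Em) has LHS [L M T^-1] vs RHS [L M T^-1] — still consistent.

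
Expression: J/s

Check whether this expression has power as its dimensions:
Yes

The expression J/s has dimensions [L^2 M T^-3], which is exactly power [L^2 M T^-3].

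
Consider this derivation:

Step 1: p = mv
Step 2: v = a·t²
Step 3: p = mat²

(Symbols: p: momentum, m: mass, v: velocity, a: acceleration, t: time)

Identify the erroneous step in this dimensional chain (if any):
Step 2

Step 1: p = mv → LHS [L M T^-1], RHS [L M T^-1] ✓
Step 2: v = a·t² → LHS [L T^-1], RHS [L] ✗

The first dimensional inconsistency appears in step 2: v = a·t²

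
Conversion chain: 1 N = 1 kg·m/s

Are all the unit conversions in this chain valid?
The chain is incorrect (it contains an error).

Incorrect: Newton is kg·m/s², not kg·m/s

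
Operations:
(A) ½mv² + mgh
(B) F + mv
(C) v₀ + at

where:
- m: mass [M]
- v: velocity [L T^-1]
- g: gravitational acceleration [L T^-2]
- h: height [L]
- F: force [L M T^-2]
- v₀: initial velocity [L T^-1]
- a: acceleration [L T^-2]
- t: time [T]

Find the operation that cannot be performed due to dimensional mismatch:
(B) F + mv

(A) ½mv² + mgh: ½mv² [L^2 M T^-2] and mgh [L^2 M T^-2] — same dimensions ✓
(B) F + mv: F [L M T^-2] and mv [L M T^-1] — different dimensions cannot be added/subtracted ✗
(C) v₀ + at: v₀ [L T^-1] and at [L T^-1] — same dimensions ✓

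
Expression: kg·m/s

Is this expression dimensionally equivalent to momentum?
Yes

The expression kg·m/s has dimensions [L M T^-1], which is exactly momentum [L M T^-1].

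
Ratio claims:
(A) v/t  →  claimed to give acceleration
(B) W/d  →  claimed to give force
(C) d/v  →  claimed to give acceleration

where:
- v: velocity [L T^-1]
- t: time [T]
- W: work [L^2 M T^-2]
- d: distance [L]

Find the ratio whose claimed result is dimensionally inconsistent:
(C) d/v does not give acceleration

(A) v/t: [L T^-2] = acceleration [L T^-2] ✓
(B) W/d: [L M T^-2] = force [L M T^-2] ✓
(C) d/v: [T] ≠ acceleration [L T^-2] ✗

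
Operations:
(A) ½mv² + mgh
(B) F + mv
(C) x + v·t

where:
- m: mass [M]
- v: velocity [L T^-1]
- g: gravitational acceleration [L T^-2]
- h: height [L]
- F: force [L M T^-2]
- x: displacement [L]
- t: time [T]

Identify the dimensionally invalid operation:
(B) F + mv

(A) ½mv² + mgh: ½mv² [L^2 M T^-2] and mgh [L^2 M T^-2] — same dimensions ✓
(B) F + mv: F [L M T^-2] and mv [L M T^-1] — different dimensions cannot be added/subtracted ✗
(C) x + v·t: x [L] and v·t [L] — same dimensions ✓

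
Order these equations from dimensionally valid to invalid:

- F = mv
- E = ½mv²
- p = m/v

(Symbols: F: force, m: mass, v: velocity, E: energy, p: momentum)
Dimensionally correct: E = ½mv²
Dimensionally incorrect: F = mv, p = m/v
Ordered (correct first, then incorrect): E = ½mv², F = mv, p = m/v

- F = mv: LHS [L M T^-2], RHS [L M T^-1] → incorrect ✗
- E = ½mv²: LHS [L^2 M T^-2], RHS [L^2 M T^-2] → correct ✓
- p = m/v: LHS [L M T^-1], RHS [L^-1 M T] → incorrect ✗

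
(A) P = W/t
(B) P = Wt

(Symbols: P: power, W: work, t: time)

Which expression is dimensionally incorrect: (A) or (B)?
(B)

(A) P = W/t: LHS [L^2 M T^-3], RHS [L^2 M T^-3] ✓
(B) P = Wt: LHS [L^2 M T^-3], RHS [L^2 M T^-1] ✗

Expression (B) P = Wt is dimensionally incorrect.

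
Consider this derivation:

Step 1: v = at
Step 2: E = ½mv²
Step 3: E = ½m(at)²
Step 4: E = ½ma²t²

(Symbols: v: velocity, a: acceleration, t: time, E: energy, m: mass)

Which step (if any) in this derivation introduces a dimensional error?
No step introduces an error — all steps are dimensionally consistent.

Step 1: v = at → LHS [L T^-1], RHS [L T^-1] ✓
Step 2: E = ½mv² → LHS [L^2 M T^-2], RHS [L^2 M T^-2] ✓
Step 3: E = ½m(at)² → LHS [L^2 M T^-2], RHS [L^2 M T^-2] ✓
Step 4: E = ½ma²t² → LHS [L^2 M T^-2], RHS [L^2 M T^-2] ✓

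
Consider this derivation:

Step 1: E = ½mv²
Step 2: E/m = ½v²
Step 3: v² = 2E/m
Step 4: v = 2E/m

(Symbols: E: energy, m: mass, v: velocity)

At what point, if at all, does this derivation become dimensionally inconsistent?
Step 4

Step 1: E = ½mv² → LHS [L^2 M T^-2], RHS [L^2 M T^-2] ✓
Step 2: E/m = ½v² → LHS [L^2 T^-2], RHS [L^2 T^-2] ✓
Step 3: v² = 2E/m → LHS [L^2 T^-2], RHS [L^2 T^-2] ✓
Step 4: v = 2E/m → LHS [L T^-1], RHS [L^2 T^-2] ✗

The first dimensional inconsistency appears in step 4: v = 2E/m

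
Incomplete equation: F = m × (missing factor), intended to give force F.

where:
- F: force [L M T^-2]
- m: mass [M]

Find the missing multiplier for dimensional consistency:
a (acceleration), dimensions [L T^-2]

F has dimensions [L M T^-2] and m has dimensions [M].
The missing factor must have dimensions [L M T^-2] / [M] = [L T^-2], i.e. acceleration (a).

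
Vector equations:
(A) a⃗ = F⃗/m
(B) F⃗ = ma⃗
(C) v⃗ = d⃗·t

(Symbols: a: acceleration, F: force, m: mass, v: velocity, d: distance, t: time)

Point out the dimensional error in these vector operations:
(C) v⃗ = d⃗·t

(A) a⃗ = F⃗/m: LHS [L T^-2], RHS [L T^-2] ✓ — force (vector) divided by mass (scalar)
(B) F⃗ = ma⃗: LHS [L M T^-2], RHS [L M T^-2] ✓ — Force and acceleration are vectors, mass is a scalar
(C) v⃗ = d⃗·t: LHS [L T^-1], RHS [L T] ✗ — velocity is displacement per time; should be d⃗/t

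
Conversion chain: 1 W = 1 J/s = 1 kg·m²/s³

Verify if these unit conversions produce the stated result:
The chain is correct (no errors).

Correct: Watt is Joule per second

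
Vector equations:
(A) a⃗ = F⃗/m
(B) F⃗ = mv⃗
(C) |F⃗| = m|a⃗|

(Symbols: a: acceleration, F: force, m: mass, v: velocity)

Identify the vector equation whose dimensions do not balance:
(B) F⃗ = mv⃗

(A) a⃗ = F⃗/m: LHS [L T^-2], RHS [L T^-2] ✓ — force (vector) divided by mass (scalar)
(B) F⃗ = mv⃗: LHS [L M T^-2], RHS [L M T^-1] ✗ — mass times velocity is momentum, not force; should be ma⃗
(C) |F⃗| = m|a⃗|: LHS [L M T^-2], RHS [L M T^-2] ✓ — magnitudes of vectors are scalars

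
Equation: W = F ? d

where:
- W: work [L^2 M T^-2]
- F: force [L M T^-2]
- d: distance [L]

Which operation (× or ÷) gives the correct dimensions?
multiplication (×): W = F × d

W [L^2 M T^-2]; F [L M T^-2]; d [L].
F × d → [L^2 M T^-2] ✓
F ÷ d → [M T^-2] ✗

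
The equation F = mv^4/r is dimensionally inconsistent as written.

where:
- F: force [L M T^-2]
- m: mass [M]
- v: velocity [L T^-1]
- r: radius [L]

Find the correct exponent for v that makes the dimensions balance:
The exponent of v should be 2: F = mv^2/r

The LHS F has dimensions [L M T^-2]; v has dimensions [L T^-1].
As written, the RHS mv^4/r (exponent 4 on v) has dimensions [L^3 M T^-4], which does not match.
With exponent 2, the RHS mv^2/r has dimensions [L M T^-2], matching the LHS.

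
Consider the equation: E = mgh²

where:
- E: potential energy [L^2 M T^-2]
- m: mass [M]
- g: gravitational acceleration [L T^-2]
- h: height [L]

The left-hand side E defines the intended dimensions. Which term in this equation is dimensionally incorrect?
The right-hand side term mgh²

E has dimensions [L^2 M T^-2], but mgh² has dimensions [L^3 M T^-2], so the term mgh² is dimensionally wrong for E.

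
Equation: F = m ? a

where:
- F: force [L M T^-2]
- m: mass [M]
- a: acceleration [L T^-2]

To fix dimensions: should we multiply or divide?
multiplication (×): F = m × a

F [L M T^-2]; m [M]; a [L T^-2].
m × a → [L M T^-2] ✓
m ÷ a → [L^-1 M T^2] ✗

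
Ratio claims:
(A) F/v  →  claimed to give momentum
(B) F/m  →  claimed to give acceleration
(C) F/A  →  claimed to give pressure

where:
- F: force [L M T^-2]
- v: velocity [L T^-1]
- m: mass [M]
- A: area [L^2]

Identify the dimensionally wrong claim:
(A) F/v does not give momentum

(A) F/v: [M T^-1] ≠ momentum [L M T^-1] ✗
(B) F/m: [L T^-2] = acceleration [L T^-2] ✓
(C) F/A: [L^-1 M T^-2] = pressure [L^-1 M T^-2] ✓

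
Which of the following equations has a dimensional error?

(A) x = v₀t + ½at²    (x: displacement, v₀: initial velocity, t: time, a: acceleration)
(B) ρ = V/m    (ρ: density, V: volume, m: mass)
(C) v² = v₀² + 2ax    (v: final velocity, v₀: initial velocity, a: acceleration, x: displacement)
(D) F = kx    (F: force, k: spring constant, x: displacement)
(B) ρ = V/m

The equation (B) ρ = V/m is dimensionally incorrect.

LHS (ρ): [L^-3 M]
RHS (V/m): [L^3 M^-1] ✗

The dimensions do not match. The other three equations balance.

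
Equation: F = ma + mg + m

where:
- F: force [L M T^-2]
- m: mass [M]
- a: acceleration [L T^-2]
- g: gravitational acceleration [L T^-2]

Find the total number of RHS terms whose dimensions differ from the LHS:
1

LHS F: [L M T^-2]
- ma: [L M T^-2] ✓
- mg: [L M T^-2] ✓
- m: [M] ✗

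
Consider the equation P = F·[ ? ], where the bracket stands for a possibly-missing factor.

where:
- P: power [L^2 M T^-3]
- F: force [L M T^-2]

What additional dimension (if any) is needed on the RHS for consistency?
[L T^-1] — velocity (e.g. v)

P has dimensions [L^2 M T^-3]; F has dimensions [L M T^-2].
The bracketed factor must supply [L^2 M T^-3] / [L M T^-2] = [L T^-1].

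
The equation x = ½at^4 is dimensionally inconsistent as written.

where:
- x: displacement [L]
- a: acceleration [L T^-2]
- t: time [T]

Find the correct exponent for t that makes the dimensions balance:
The exponent of t should be 2: x = ½at^2

The LHS x has dimensions [L]; t has dimensions [T].
As written, the RHS ½at^4 (exponent 4 on t) has dimensions [L T^2], which does not match.
With exponent 2, the RHS ½at^2 has dimensions [L], matching the LHS.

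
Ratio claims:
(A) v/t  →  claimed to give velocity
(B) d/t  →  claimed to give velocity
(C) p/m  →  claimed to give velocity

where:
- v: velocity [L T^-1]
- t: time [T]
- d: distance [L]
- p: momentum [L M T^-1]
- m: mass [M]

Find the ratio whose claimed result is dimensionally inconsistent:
(A) v/t does not give velocity

(A) v/t: [L T^-2] ≠ velocity [L T^-1] ✗
(B) d/t: [L T^-1] = velocity [L T^-1] ✓
(C) p/m: [L T^-1] = velocity [L T^-1] ✓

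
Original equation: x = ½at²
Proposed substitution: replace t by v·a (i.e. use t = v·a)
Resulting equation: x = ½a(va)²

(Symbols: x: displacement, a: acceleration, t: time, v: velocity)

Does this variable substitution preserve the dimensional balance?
No

[t] = [T] and [v·a] = [L^2 T^-3]. These differ, so the substitution replaces a quantity by one of different dimensions and the result x = ½a(va)² has LHS [L] vs RHS [L^5 T^-8] — inconsistent.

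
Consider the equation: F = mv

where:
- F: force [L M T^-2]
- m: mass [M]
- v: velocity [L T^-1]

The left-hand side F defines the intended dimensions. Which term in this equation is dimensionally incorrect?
The right-hand side term mv

F has dimensions [L M T^-2], but mv has dimensions [L M T^-1], so the term mv is dimensionally wrong for F.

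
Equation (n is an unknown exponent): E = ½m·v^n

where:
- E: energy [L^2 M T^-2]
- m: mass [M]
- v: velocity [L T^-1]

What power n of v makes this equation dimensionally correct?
n = 2

E has dimensions [L^2 M T^-2]; v has dimensions [L T^-1].
The rest of the RHS has dimensions [M], so v^n must supply [L^2 T^-2].
With n = 2: ½m·v^2 has dimensions [L^2 M T^-2], matching the LHS ✓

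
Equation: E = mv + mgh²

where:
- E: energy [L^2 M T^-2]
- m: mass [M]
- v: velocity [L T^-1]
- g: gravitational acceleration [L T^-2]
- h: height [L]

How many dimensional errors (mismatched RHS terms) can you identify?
2

LHS E: [L^2 M T^-2]
- mv: [L M T^-1] ✗
- mgh²: [L^3 M T^-2] ✗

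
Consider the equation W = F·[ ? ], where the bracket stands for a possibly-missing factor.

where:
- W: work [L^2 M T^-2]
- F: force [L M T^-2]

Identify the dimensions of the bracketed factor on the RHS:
[L] — length (e.g. a distance d)

W has dimensions [L^2 M T^-2]; F has dimensions [L M T^-2].
The bracketed factor must supply [L^2 M T^-2] / [L M T^-2] = [L].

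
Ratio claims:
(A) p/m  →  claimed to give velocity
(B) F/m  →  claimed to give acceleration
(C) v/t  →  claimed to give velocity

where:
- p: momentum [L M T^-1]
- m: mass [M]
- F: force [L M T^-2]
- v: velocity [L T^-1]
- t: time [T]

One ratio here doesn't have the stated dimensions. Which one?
(C) v/t does not give velocity

(A) p/m: [L T^-1] = velocity [L T^-1] ✓
(B) F/m: [L T^-2] = acceleration [L T^-2] ✓
(C) v/t: [L T^-2] ≠ velocity [L T^-1] ✗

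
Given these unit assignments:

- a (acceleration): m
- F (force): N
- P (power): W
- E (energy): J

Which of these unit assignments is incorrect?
a

The variable a (acceleration) should have units m/s², not m.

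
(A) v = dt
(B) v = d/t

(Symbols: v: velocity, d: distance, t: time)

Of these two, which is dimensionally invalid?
(A)

(A) v = dt: LHS [L T^-1], RHS [L T] ✗
(B) v = d/t: LHS [L T^-1], RHS [L T^-1] ✓

Expression (A) v = dt is dimensionally incorrect.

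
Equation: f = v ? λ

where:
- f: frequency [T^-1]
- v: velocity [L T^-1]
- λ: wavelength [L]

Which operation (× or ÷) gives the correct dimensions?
division (÷): f = v ÷ λ

f [T^-1]; v [L T^-1]; λ [L].
v × λ → [L^2 T^-1] ✗
v ÷ λ → [T^-1] ✓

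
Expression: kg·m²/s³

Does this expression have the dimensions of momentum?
No

The expression kg·m²/s³ has dimensions [L^2 M T^-3], but momentum has dimensions [L M T^-1].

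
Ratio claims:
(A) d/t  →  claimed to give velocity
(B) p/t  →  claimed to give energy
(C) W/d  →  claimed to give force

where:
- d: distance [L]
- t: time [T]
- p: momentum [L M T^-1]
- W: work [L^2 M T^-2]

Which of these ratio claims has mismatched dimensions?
(B) p/t does not give energy

(A) d/t: [L T^-1] = velocity [L T^-1] ✓
(B) p/t: [L M T^-2] ≠ energy [L^2 M T^-2] ✗
(C) W/d: [L M T^-2] = force [L M T^-2] ✓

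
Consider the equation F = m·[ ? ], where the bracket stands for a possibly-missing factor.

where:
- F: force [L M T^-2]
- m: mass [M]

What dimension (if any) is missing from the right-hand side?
[L T^-2] — acceleration (e.g. a)

F has dimensions [L M T^-2]; m has dimensions [M].
The bracketed factor must supply [L M T^-2] / [M] = [L T^-2].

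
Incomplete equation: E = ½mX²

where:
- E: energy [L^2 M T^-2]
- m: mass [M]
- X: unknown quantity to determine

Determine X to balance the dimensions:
X = v (velocity), dimensions [L T^-1]

E has dimensions [L^2 M T^-2]; the rest of the RHS (½m) has dimensions [M].
So X² must have dimensions [L^2 T^-2], i.e. X has dimensions [L T^-1] — X = v (velocity).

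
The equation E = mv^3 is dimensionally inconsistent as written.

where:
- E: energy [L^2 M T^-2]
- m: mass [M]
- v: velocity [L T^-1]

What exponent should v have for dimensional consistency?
The exponent of v should be 2: E = mv^2

The LHS E has dimensions [L^2 M T^-2]; v has dimensions [L T^-1].
As written, the RHS mv^3 (exponent 3 on v) has dimensions [L^3 M T^-3], which does not match.
With exponent 2, the RHS mv^2 has dimensions [L^2 M T^-2], matching the LHS.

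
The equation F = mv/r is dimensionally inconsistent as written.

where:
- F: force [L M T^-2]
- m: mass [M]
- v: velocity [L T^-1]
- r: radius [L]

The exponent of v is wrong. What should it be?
The exponent of v should be 2: F = mv^2/r

The LHS F has dimensions [L M T^-2]; v has dimensions [L T^-1].
As written, the RHS mv/r (exponent 1 on v) has dimensions [M T^-1], which does not match.
With exponent 2, the RHS mv^2/r has dimensions [L M T^-2], matching the LHS.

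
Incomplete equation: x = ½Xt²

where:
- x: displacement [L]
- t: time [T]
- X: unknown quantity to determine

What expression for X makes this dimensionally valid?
X = a (acceleration), dimensions [L T^-2]

x has dimensions [L]; the rest of the RHS (½ t²) has dimensions [T^2].
So X must have dimensions [L T^-2] — X = a (acceleration).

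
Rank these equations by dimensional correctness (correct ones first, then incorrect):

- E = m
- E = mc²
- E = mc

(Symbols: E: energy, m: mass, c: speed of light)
Dimensionally correct: E = mc²
Dimensionally incorrect: E = m, E = mc
Ordered (correct first, then incorrect): E = mc², E = m, E = mc

- E = m: LHS [L^2 M T^-2], RHS [M] → incorrect ✗
- E = mc²: LHS [L^2 M T^-2], RHS [L^2 M T^-2] → correct ✓
- E = mc: LHS [L^2 M T^-2], RHS [L M T^-1] → incorrect ✗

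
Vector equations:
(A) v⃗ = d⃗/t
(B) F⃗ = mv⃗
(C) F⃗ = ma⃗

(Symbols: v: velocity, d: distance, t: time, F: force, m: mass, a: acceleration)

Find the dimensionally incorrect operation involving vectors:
(B) F⃗ = mv⃗

(A) v⃗ = d⃗/t: LHS [L T^-1], RHS [L T^-1] ✓ — displacement (vector) divided by time (scalar)
(B) F⃗ = mv⃗: LHS [L M T^-2], RHS [L M T^-1] ✗ — mass times velocity is momentum, not force; should be ma⃗
(C) F⃗ = ma⃗: LHS [L M T^-2], RHS [L M T^-2] ✓ — Force and acceleration are vectors, mass is a scalar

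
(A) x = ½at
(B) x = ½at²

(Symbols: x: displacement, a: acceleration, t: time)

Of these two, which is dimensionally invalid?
(A)

(A) x = ½at: LHS [L], RHS [L T^-1] ✗
(B) x = ½at²: LHS [L], RHS [L] ✓

Expression (A) x = ½at is dimensionally incorrect.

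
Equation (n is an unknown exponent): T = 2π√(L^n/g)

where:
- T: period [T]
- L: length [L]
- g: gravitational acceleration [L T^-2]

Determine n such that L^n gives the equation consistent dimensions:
n = 1

T has dimensions [T]; L has dimensions [L].
With n = 1: 2π√(L^1/g) has dimensions [T], matching the LHS ✓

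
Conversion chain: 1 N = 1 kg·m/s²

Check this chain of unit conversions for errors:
The chain is correct (no errors).

Correct: Newton is defined as kg·m/s²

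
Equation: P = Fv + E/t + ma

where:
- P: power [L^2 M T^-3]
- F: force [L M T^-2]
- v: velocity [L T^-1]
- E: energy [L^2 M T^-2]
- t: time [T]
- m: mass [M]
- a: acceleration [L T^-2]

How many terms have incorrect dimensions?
1

LHS P: [L^2 M T^-3]
- Fv: [L^2 M T^-3] ✓
- E/t: [L^2 M T^-3] ✓
- ma: [L M T^-2] ✗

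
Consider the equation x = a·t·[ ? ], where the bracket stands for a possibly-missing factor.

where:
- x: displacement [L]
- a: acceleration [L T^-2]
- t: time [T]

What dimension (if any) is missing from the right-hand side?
[T] — time (e.g. t)

x has dimensions [L]; a·t has dimensions [L T^-1].
The bracketed factor must supply [L] / [L T^-1] = [T].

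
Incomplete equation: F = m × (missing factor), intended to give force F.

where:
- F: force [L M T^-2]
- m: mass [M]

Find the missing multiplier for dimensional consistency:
a (acceleration), dimensions [L T^-2]

F has dimensions [L M T^-2] and m has dimensions [M].
The missing factor must have dimensions [L M T^-2] / [M] = [L T^-2], i.e. acceleration (a).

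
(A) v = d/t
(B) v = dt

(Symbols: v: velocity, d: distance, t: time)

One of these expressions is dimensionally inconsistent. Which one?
(B)

(A) v = d/t: LHS [L T^-1], RHS [L T^-1] ✓
(B) v = dt: LHS [L T^-1], RHS [L T] ✗

Expression (B) v = dt is dimensionally incorrect.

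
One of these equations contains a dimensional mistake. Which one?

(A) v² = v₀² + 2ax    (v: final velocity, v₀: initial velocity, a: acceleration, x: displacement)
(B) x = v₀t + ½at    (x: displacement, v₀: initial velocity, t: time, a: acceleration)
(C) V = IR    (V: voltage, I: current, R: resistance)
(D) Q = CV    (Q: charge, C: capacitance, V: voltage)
(B) x = v₀t + ½at

The equation (B) x = v₀t + ½at is dimensionally incorrect.

LHS (x): [L]
RHS terms:
  - v₀t: [L] ✓
  - ½at: [L T^-1] ✗ (does not match LHS)

The dimensions do not match. The other three equations balance.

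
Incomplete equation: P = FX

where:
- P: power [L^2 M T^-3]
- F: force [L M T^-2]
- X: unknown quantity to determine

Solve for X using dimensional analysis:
X = v (velocity), dimensions [L T^-1]

P has dimensions [L^2 M T^-3]; the rest of the RHS (F) has dimensions [L M T^-2].
So X must have dimensions [L T^-1] — X = v (velocity).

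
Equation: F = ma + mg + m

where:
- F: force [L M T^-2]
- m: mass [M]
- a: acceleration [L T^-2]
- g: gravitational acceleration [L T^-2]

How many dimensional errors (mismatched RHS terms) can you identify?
1

LHS F: [L M T^-2]
- ma: [L M T^-2] ✓
- mg: [L M T^-2] ✓
- m: [M] ✗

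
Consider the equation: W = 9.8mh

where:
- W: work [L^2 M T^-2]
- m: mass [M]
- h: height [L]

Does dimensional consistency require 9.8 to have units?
Yes

W has dimensions [L^2 M T^-2], while mh alone has dimensions [L M]. For the equation to balance, the factor 9.8 must carry dimensions [L T^-2] — it is a dimensional constant (a numerical value of a physical quantity with its units suppressed), not a pure number.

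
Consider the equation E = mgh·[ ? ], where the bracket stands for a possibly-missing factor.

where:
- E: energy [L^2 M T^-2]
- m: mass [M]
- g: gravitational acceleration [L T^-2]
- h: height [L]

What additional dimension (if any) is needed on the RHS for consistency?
Nothing is missing — the bracketed factor must be dimensionless.

E has dimensions [L^2 M T^-2] and mgh already has dimensions [L^2 M T^-2], so E = mgh is dimensionally complete.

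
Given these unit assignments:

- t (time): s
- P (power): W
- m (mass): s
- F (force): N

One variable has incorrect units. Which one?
m

The variable m (mass) should have units kg, not s.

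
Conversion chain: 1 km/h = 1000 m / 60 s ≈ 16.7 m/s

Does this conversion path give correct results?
The chain is incorrect (it contains an error).

Incorrect: 1 h = 3600 s, not 60 s (1 km/h ≈ 0.278 m/s)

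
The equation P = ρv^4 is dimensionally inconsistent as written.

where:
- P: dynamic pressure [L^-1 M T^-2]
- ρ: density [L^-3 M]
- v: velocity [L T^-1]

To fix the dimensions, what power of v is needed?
The exponent of v should be 2: P = ρv^2

The LHS P has dimensions [L^-1 M T^-2]; v has dimensions [L T^-1].
As written, the RHS ρv^4 (exponent 4 on v) has dimensions [L M T^-4], which does not match.
With exponent 2, the RHS ρv^2 has dimensions [L^-1 M T^-2], matching the LHS.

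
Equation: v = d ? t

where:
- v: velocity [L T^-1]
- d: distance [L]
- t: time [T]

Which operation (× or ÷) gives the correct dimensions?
division (÷): v = d ÷ t

v [L T^-1]; d [L]; t [T].
d × t → [L T] ✗
d ÷ t → [L T^-1] ✓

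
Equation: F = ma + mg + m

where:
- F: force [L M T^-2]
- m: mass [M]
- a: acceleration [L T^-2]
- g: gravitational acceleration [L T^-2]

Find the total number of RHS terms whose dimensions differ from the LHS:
1

LHS F: [L M T^-2]
- ma: [L M T^-2] ✓
- mg: [L M T^-2] ✓
- m: [M] ✗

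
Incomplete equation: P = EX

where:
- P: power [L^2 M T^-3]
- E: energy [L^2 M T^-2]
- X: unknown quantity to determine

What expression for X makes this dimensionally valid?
X = f (inverse time / frequency (1/t)), dimensions [T^-1]

P has dimensions [L^2 M T^-3]; the rest of the RHS (E) has dimensions [L^2 M T^-2].
So X must have dimensions [T^-1] — X = f (inverse time / frequency (1/t)).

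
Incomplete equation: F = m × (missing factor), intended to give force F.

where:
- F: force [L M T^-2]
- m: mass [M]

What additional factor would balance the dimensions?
a (acceleration), dimensions [L T^-2]

F has dimensions [L M T^-2] and m has dimensions [M].
The missing factor must have dimensions [L M T^-2] / [M] = [L T^-2], i.e. acceleration (a).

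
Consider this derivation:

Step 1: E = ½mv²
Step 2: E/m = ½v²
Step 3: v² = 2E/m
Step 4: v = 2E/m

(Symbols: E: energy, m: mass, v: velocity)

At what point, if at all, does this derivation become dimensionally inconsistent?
Step 4

Step 1: E = ½mv² → LHS [L^2 M T^-2], RHS [L^2 M T^-2] ✓
Step 2: E/m = ½v² → LHS [L^2 T^-2], RHS [L^2 T^-2] ✓
Step 3: v² = 2E/m → LHS [L^2 T^-2], RHS [L^2 T^-2] ✓
Step 4: v = 2E/m → LHS [L T^-1], RHS [L^2 T^-2] ✗

The first dimensional inconsistency appears in step 4: v = 2E/m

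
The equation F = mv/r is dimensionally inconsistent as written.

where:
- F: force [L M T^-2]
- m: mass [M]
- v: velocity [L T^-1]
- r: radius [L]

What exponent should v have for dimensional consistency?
The exponent of v should be 2: F = mv^2/r

The LHS F has dimensions [L M T^-2]; v has dimensions [L T^-1].
As written, the RHS mv/r (exponent 1 on v) has dimensions [M T^-1], which does not match.
With exponent 2, the RHS mv^2/r has dimensions [L M T^-2], matching the LHS.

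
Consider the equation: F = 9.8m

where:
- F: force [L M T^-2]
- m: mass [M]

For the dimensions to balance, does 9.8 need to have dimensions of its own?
Yes

F has dimensions [L M T^-2], while m alone has dimensions [M]. For the equation to balance, the factor 9.8 must carry dimensions [L T^-2] — it is a dimensional constant (a numerical value of a physical quantity with its units suppressed), not a pure number.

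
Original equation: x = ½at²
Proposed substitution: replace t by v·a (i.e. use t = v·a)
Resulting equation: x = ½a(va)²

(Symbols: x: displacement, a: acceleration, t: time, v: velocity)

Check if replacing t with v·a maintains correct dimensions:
No

[t] = [T] and [v·a] = [L^2 T^-3]. These differ, so the substitution replaces a quantity by one of different dimensions and the result x = ½a(va)² has LHS [L] vs RHS [L^5 T^-8] — inconsistent.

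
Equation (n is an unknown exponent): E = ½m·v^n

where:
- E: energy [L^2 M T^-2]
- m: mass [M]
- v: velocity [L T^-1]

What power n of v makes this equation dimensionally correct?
n = 2

E has dimensions [L^2 M T^-2]; v has dimensions [L T^-1].
The rest of the RHS has dimensions [M], so v^n must supply [L^2 T^-2].
With n = 2: ½m·v^2 has dimensions [L^2 M T^-2], matching the LHS ✓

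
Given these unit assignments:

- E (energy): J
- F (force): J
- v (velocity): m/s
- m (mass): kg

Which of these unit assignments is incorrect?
F

The variable F (force) should have units N, not J.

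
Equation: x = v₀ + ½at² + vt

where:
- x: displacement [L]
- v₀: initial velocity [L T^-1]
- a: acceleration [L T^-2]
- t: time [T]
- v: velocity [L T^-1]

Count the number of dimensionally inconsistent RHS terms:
1

LHS x: [L]
- v₀: [L T^-1] ✗
- ½at²: [L] ✓
- vt: [L] ✓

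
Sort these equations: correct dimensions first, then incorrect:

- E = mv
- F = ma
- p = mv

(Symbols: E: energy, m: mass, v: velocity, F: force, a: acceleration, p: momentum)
Dimensionally correct: F = ma, p = mv
Dimensionally incorrect: E = mv
Ordered (correct first, then incorrect): F = ma, p = mv, E = mv

- E = mv: LHS [L^2 M T^-2], RHS [L M T^-1] → incorrect ✗
- F = ma: LHS [L M T^-2], RHS [L M T^-2] → correct ✓
- p = mv: LHS [L M T^-1], RHS [L M T^-1] → correct ✓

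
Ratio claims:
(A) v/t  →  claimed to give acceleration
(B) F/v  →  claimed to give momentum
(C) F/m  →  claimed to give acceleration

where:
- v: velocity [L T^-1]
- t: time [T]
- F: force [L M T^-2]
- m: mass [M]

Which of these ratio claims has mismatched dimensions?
(B) F/v does not give momentum

(A) v/t: [L T^-2] = acceleration [L T^-2] ✓
(B) F/v: [M T^-1] ≠ momentum [L M T^-1] ✗
(C) F/m: [L T^-2] = acceleration [L T^-2] ✓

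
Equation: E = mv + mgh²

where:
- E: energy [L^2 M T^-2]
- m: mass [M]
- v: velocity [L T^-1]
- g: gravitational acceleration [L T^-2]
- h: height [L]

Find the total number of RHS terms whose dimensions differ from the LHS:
2

LHS E: [L^2 M T^-2]
- mv: [L M T^-1] ✗
- mgh²: [L^3 M T^-2] ✗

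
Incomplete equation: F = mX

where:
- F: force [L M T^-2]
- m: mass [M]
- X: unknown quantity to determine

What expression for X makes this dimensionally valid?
X = a (acceleration), dimensions [L T^-2]

F has dimensions [L M T^-2]; the rest of the RHS (m) has dimensions [M].
So X must have dimensions [L T^-2] — X = a (acceleration).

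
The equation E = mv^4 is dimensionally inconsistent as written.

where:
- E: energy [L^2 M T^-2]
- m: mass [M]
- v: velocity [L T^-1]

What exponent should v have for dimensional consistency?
The exponent of v should be 2: E = mv^2

The LHS E has dimensions [L^2 M T^-2]; v has dimensions [L T^-1].
As written, the RHS mv^4 (exponent 4 on v) has dimensions [L^4 M T^-4], which does not match.
With exponent 2, the RHS mv^2 has dimensions [L^2 M T^-2], matching the LHS.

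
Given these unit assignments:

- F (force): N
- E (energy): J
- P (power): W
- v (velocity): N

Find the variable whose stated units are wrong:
v

The variable v (velocity) should have units m/s, not N.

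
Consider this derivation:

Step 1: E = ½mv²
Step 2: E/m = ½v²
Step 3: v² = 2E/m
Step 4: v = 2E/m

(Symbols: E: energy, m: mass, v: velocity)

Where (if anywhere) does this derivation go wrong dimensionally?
Step 4

Step 1: E = ½mv² → LHS [L^2 M T^-2], RHS [L^2 M T^-2] ✓
Step 2: E/m = ½v² → LHS [L^2 T^-2], RHS [L^2 T^-2] ✓
Step 3: v² = 2E/m → LHS [L^2 T^-2], RHS [L^2 T^-2] ✓
Step 4: v = 2E/m → LHS [L T^-1], RHS [L^2 T^-2] ✗

The first dimensional inconsistency appears in step 4: v = 2E/m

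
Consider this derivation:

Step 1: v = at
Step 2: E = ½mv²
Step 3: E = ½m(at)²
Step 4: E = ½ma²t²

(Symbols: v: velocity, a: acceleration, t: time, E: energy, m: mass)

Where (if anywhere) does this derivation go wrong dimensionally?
No step introduces an error — all steps are dimensionally consistent.

Step 1: v = at → LHS [L T^-1], RHS [L T^-1] ✓
Step 2: E = ½mv² → LHS [L^2 M T^-2], RHS [L^2 M T^-2] ✓
Step 3: E = ½m(at)² → LHS [L^2 M T^-2], RHS [L^2 M T^-2] ✓
Step 4: E = ½ma²t² → LHS [L^2 M T^-2], RHS [L^2 M T^-2] ✓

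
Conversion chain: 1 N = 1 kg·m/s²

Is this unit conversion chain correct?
The chain is correct (no errors).

Correct: Newton is defined as kg·m/s²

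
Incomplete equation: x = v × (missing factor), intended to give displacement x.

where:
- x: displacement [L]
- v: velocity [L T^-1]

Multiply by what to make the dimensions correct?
t (time), dimensions [T]

x has dimensions [L] and v has dimensions [L T^-1].
The missing factor must have dimensions [L] / [L T^-1] = [T], i.e. time (t).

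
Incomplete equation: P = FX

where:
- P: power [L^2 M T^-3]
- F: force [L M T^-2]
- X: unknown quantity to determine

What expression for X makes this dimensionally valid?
X = v (velocity), dimensions [L T^-1]

P has dimensions [L^2 M T^-3]; the rest of the RHS (F) has dimensions [L M T^-2].
So X must have dimensions [L T^-1] — X = v (velocity).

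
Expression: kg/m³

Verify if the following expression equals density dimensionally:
Yes

The expression kg/m³ has dimensions [L^-3 M], which is exactly density [L^-3 M].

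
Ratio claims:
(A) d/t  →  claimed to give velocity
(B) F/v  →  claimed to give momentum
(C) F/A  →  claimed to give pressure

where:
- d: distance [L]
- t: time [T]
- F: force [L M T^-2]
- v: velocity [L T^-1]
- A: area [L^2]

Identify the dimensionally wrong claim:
(B) F/v does not give momentum

(A) d/t: [L T^-1] = velocity [L T^-1] ✓
(B) F/v: [M T^-1] ≠ momentum [L M T^-1] ✗
(C) F/A: [L^-1 M T^-2] = pressure [L^-1 M T^-2] ✓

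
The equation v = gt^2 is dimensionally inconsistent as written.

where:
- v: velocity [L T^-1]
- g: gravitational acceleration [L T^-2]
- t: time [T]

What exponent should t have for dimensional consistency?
The exponent of t should be 1: v = gt

The LHS v has dimensions [L T^-1]; t has dimensions [T].
As written, the RHS gt^2 (exponent 2 on t) has dimensions [L], which does not match.
With exponent 1, the RHS gt has dimensions [L T^-1], matching the LHS.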